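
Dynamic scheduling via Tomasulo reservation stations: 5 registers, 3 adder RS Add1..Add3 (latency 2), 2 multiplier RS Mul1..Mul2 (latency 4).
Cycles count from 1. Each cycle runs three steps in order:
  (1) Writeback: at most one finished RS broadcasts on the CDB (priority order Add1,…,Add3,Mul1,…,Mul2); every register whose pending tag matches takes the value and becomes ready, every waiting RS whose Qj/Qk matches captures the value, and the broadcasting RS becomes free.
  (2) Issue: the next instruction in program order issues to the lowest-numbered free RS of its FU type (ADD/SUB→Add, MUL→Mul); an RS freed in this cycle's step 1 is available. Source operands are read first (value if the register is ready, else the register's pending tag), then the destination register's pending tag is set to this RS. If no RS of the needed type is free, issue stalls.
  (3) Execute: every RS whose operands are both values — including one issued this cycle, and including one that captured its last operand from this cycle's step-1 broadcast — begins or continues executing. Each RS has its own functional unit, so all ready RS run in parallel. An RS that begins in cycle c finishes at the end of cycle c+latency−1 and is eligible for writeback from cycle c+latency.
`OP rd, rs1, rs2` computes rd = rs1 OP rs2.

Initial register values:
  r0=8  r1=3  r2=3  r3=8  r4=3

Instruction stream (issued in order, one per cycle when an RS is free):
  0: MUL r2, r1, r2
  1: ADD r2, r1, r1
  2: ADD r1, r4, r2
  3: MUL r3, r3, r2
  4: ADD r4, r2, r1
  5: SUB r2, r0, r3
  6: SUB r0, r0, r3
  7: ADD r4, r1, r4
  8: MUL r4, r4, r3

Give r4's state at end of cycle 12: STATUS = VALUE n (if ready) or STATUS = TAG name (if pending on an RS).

STATUS = TAG Mul1

  c1: issue MUL r2<-Mul1  regs: r0:8,r1:3,r2:Mul1,r3:8,r4:3
  c2: issue ADD r2<-Add1  regs: r0:8,r1:3,r2:Add1,r3:8,r4:3
  c3: issue ADD r1<-Add2  regs: r0:8,r1:Add2,r2:Add1,r3:8,r4:3
  c4: CDB Add1=6; issue MUL r3<-Mul2  regs: r0:8,r1:Add2,r2:6,r3:Mul2,r4:3
  c5: CDB Mul1=9; issue ADD r4<-Add1  regs: r0:8,r1:Add2,r2:6,r3:Mul2,r4:Add1
  c6: CDB Add2=9; issue SUB r2<-Add2  regs: r0:8,r1:9,r2:Add2,r3:Mul2,r4:Add1
  c7: issue SUB r0<-Add3  regs: r0:Add3,r1:9,r2:Add2,r3:Mul2,r4:Add1
  c8: CDB Add1=15; issue ADD r4<-Add1  regs: r0:Add3,r1:9,r2:Add2,r3:Mul2,r4:Add1
  c9: CDB Mul2=48; issue MUL r4<-Mul1  regs: r0:Add3,r1:9,r2:Add2,r3:48,r4:Mul1
  c10: CDB Add1=24  regs: r0:Add3,r1:9,r2:Add2,r3:48,r4:Mul1
  c11: CDB Add2=-40  regs: r0:Add3,r1:9,r2:-40,r3:48,r4:Mul1
  c12: CDB Add3=-40  regs: r0:-40,r1:9,r2:-40,r3:48,r4:Mul1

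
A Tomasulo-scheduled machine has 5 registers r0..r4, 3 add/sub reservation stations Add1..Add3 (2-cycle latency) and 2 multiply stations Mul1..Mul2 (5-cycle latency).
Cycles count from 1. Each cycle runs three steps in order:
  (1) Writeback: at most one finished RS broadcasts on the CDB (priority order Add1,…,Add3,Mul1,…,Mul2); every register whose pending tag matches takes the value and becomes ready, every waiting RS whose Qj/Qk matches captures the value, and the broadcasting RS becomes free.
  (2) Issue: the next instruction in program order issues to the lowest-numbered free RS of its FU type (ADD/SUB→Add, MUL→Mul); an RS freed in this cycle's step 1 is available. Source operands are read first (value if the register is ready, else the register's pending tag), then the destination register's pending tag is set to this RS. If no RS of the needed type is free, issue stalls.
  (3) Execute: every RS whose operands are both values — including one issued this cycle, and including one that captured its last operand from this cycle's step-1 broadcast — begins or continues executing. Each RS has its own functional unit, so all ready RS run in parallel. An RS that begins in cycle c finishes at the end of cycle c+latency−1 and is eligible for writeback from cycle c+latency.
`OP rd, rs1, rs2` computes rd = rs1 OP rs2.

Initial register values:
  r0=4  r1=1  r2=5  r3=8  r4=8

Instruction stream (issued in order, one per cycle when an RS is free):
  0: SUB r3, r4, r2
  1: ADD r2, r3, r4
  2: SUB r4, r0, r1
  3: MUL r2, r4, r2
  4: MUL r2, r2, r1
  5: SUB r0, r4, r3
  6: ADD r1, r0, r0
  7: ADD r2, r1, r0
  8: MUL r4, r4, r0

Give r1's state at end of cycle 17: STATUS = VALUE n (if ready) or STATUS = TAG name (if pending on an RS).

STATUS = VALUE 0

cycle 1: issue SUB r3<-Add1 // r0:4,r1:1,r2:5,r3:Add1,r4:8
cycle 2: issue ADD r2<-Add2 // r0:4,r1:1,r2:Add2,r3:Add1,r4:8
cycle 3: CDB Add1=3; issue SUB r4<-Add1 // r0:4,r1:1,r2:Add2,r3:3,r4:Add1
cycle 4: issue MUL r2<-Mul1 // r0:4,r1:1,r2:Mul1,r3:3,r4:Add1
cycle 5: CDB Add1=3; issue MUL r2<-Mul2 // r0:4,r1:1,r2:Mul2,r3:3,r4:3
cycle 6: CDB Add2=11; issue SUB r0<-Add1 // r0:Add1,r1:1,r2:Mul2,r3:3,r4:3
cycle 7: issue ADD r1<-Add2 // r0:Add1,r1:Add2,r2:Mul2,r3:3,r4:3
cycle 8: CDB Add1=0; issue ADD r2<-Add1 // r0:0,r1:Add2,r2:Add1,r3:3,r4:3
cycle 9: stall // r0:0,r1:Add2,r2:Add1,r3:3,r4:3
cycle 10: CDB Add2=0; stall // r0:0,r1:0,r2:Add1,r3:3,r4:3
cycle 11: CDB Mul1=33; issue MUL r4<-Mul1 // r0:0,r1:0,r2:Add1,r3:3,r4:Mul1
cycle 12: CDB Add1=0 // r0:0,r1:0,r2:0,r3:3,r4:Mul1
cycle 13: - // r0:0,r1:0,r2:0,r3:3,r4:Mul1
cycle 14: - // r0:0,r1:0,r2:0,r3:3,r4:Mul1
cycle 15: - // r0:0,r1:0,r2:0,r3:3,r4:Mul1
cycle 16: CDB Mul1=0 // r0:0,r1:0,r2:0,r3:3,r4:0
cycle 17: CDB Mul2=33 // r0:0,r1:0,r2:0,r3:3,r4:0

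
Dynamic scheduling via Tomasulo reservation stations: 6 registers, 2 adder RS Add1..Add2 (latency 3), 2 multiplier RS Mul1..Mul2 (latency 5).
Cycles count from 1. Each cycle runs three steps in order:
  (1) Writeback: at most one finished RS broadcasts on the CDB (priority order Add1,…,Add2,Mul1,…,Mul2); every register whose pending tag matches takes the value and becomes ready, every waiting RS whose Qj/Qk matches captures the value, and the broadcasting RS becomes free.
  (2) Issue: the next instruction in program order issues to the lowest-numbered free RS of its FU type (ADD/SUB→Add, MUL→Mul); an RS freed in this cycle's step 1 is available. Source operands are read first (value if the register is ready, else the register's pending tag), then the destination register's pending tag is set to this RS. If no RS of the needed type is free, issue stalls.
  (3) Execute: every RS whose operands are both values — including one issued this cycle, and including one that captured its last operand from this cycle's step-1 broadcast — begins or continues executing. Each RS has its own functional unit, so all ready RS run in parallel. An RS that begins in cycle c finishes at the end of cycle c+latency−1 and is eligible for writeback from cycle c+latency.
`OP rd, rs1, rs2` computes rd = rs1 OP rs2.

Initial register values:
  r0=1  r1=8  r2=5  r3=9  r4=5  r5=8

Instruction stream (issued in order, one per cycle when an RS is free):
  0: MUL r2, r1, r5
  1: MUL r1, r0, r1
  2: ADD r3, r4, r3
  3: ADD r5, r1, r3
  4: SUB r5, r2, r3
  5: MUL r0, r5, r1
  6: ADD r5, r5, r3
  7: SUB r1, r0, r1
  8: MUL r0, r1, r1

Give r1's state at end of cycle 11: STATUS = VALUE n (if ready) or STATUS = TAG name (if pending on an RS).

  c1: issue MUL r2<-Mul1  regs: r0:1,r1:8,r2:Mul1,r3:9,r4:5,r5:8
  c2: issue MUL r1<-Mul2  regs: r0:1,r1:Mul2,r2:Mul1,r3:9,r4:5,r5:8
  c3: issue ADD r3<-Add1  regs: r0:1,r1:Mul2,r2:Mul1,r3:Add1,r4:5,r5:8
  c4: issue ADD r5<-Add2  regs: r0:1,r1:Mul2,r2:Mul1,r3:Add1,r4:5,r5:Add2
  c5: stall  regs: r0:1,r1:Mul2,r2:Mul1,r3:Add1,r4:5,r5:Add2
  c6: CDB Add1=14; issue SUB r5<-Add1  regs: r0:1,r1:Mul2,r2:Mul1,r3:14,r4:5,r5:Add1
  c7: CDB Mul1=64; issue MUL r0<-Mul1  regs: r0:Mul1,r1:Mul2,r2:64,r3:14,r4:5,r5:Add1
  c8: CDB Mul2=8; stall  regs: r0:Mul1,r1:8,r2:64,r3:14,r4:5,r5:Add1
  c9: stall  regs: r0:Mul1,r1:8,r2:64,r3:14,r4:5,r5:Add1
  c10: CDB Add1=50; issue ADD r5<-Add1  regs: r0:Mul1,r1:8,r2:64,r3:14,r4:5,r5:Add1
  c11: CDB Add2=22; issue SUB r1<-Add2  regs: r0:Mul1,r1:Add2,r2:64,r3:14,r4:5,r5:Add1

STATUS = TAG Add2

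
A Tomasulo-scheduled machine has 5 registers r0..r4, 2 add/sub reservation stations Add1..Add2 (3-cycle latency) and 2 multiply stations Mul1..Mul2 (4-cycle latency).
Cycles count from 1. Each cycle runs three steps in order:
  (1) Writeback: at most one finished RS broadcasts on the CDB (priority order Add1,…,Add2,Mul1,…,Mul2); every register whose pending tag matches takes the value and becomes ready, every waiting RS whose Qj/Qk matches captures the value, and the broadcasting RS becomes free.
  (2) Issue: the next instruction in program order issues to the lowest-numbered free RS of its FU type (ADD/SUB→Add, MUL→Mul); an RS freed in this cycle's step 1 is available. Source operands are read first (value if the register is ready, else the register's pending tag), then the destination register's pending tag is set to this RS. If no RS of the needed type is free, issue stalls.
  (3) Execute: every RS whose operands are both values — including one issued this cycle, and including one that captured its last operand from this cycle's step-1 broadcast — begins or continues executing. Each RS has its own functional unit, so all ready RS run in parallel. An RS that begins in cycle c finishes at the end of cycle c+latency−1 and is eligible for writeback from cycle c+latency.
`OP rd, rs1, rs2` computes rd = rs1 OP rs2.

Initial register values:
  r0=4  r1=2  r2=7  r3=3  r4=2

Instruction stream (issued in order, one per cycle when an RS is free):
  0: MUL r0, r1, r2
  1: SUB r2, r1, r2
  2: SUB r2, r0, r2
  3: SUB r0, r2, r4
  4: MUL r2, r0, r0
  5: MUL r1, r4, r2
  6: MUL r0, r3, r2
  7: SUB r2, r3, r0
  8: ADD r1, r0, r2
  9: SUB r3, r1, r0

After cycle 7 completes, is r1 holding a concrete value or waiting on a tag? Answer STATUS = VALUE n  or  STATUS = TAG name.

STATUS = TAG Mul2

c1: issue MUL r0<-Mul1 | r0:Mul1,r1:2,r2:7,r3:3,r4:2
c2: issue SUB r2<-Add1 | r0:Mul1,r1:2,r2:Add1,r3:3,r4:2
c3: issue SUB r2<-Add2 | r0:Mul1,r1:2,r2:Add2,r3:3,r4:2
c4: stall | r0:Mul1,r1:2,r2:Add2,r3:3,r4:2
c5: CDB Add1=-5; issue SUB r0<-Add1 | r0:Add1,r1:2,r2:Add2,r3:3,r4:2
c6: CDB Mul1=14; issue MUL r2<-Mul1 | r0:Add1,r1:2,r2:Mul1,r3:3,r4:2
c7: issue MUL r1<-Mul2 | r0:Add1,r1:Mul2,r2:Mul1,r3:3,r4:2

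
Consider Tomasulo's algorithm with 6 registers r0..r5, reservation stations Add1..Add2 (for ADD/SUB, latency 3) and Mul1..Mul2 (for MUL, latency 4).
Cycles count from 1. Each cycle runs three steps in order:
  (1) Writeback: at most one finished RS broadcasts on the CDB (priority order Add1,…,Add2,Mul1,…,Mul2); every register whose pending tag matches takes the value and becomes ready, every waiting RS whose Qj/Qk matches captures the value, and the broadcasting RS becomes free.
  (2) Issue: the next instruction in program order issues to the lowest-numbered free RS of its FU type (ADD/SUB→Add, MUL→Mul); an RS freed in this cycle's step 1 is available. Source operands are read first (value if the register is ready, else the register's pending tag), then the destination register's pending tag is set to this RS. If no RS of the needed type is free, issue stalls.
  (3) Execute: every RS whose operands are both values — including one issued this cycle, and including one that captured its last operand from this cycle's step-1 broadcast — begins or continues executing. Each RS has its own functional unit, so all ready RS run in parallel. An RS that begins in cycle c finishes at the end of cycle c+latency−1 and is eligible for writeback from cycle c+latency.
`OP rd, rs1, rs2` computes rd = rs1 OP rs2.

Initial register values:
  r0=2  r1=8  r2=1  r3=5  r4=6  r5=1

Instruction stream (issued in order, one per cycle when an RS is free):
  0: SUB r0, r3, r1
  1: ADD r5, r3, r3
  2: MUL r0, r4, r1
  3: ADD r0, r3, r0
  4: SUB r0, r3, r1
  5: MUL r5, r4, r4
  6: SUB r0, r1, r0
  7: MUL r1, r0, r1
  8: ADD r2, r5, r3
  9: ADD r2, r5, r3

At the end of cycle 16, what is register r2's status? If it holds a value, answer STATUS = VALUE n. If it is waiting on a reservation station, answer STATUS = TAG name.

cycle 1: issue SUB r0<-Add1 // r0:Add1,r1:8,r2:1,r3:5,r4:6,r5:1
cycle 2: issue ADD r5<-Add2 // r0:Add1,r1:8,r2:1,r3:5,r4:6,r5:Add2
cycle 3: issue MUL r0<-Mul1 // r0:Mul1,r1:8,r2:1,r3:5,r4:6,r5:Add2
cycle 4: CDB Add1=-3; issue ADD r0<-Add1 // r0:Add1,r1:8,r2:1,r3:5,r4:6,r5:Add2
cycle 5: CDB Add2=10; issue SUB r0<-Add2 // r0:Add2,r1:8,r2:1,r3:5,r4:6,r5:10
cycle 6: issue MUL r5<-Mul2 // r0:Add2,r1:8,r2:1,r3:5,r4:6,r5:Mul2
cycle 7: CDB Mul1=48; stall // r0:Add2,r1:8,r2:1,r3:5,r4:6,r5:Mul2
cycle 8: CDB Add2=-3; issue SUB r0<-Add2 // r0:Add2,r1:8,r2:1,r3:5,r4:6,r5:Mul2
cycle 9: issue MUL r1<-Mul1 // r0:Add2,r1:Mul1,r2:1,r3:5,r4:6,r5:Mul2
cycle 10: CDB Add1=53; issue ADD r2<-Add1 // r0:Add2,r1:Mul1,r2:Add1,r3:5,r4:6,r5:Mul2
cycle 11: CDB Add2=11; issue ADD r2<-Add2 // r0:11,r1:Mul1,r2:Add2,r3:5,r4:6,r5:Mul2
cycle 12: CDB Mul2=36 // r0:11,r1:Mul1,r2:Add2,r3:5,r4:6,r5:36
cycle 13: - // r0:11,r1:Mul1,r2:Add2,r3:5,r4:6,r5:36
cycle 14: - // r0:11,r1:Mul1,r2:Add2,r3:5,r4:6,r5:36
cycle 15: CDB Add1=41 // r0:11,r1:Mul1,r2:Add2,r3:5,r4:6,r5:36
cycle 16: CDB Add2=41 // r0:11,r1:Mul1,r2:41,r3:5,r4:6,r5:36

STATUS = VALUE 41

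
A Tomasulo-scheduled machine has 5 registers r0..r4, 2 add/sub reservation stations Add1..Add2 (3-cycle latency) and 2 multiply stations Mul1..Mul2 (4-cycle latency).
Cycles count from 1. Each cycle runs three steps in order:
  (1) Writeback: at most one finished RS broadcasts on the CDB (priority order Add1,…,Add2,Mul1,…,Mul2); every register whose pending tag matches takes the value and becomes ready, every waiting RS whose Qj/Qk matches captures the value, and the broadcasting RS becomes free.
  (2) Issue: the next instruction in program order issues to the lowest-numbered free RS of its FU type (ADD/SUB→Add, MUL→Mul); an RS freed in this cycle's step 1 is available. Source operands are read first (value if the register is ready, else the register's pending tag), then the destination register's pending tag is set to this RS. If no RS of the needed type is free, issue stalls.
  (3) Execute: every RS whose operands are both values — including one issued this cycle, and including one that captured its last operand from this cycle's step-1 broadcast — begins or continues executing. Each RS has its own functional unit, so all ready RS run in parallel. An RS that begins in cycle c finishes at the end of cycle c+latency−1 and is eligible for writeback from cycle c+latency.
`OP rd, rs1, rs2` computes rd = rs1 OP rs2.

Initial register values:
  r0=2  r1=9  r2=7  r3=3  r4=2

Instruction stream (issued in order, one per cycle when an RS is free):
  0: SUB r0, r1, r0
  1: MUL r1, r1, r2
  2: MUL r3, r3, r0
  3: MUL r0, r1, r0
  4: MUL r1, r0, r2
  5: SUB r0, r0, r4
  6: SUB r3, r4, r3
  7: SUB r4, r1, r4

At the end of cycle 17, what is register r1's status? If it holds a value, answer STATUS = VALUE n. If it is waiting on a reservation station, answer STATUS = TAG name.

c1: issue SUB r0<-Add1 | r0:Add1,r1:9,r2:7,r3:3,r4:2
c2: issue MUL r1<-Mul1 | r0:Add1,r1:Mul1,r2:7,r3:3,r4:2
c3: issue MUL r3<-Mul2 | r0:Add1,r1:Mul1,r2:7,r3:Mul2,r4:2
c4: CDB Add1=7; stall | r0:7,r1:Mul1,r2:7,r3:Mul2,r4:2
c5: stall | r0:7,r1:Mul1,r2:7,r3:Mul2,r4:2
c6: CDB Mul1=63; issue MUL r0<-Mul1 | r0:Mul1,r1:63,r2:7,r3:Mul2,r4:2
c7: stall | r0:Mul1,r1:63,r2:7,r3:Mul2,r4:2
c8: CDB Mul2=21; issue MUL r1<-Mul2 | r0:Mul1,r1:Mul2,r2:7,r3:21,r4:2
c9: issue SUB r0<-Add1 | r0:Add1,r1:Mul2,r2:7,r3:21,r4:2
c10: CDB Mul1=441; issue SUB r3<-Add2 | r0:Add1,r1:Mul2,r2:7,r3:Add2,r4:2
c11: stall | r0:Add1,r1:Mul2,r2:7,r3:Add2,r4:2
c12: stall | r0:Add1,r1:Mul2,r2:7,r3:Add2,r4:2
c13: CDB Add1=439; issue SUB r4<-Add1 | r0:439,r1:Mul2,r2:7,r3:Add2,r4:Add1
c14: CDB Add2=-19 | r0:439,r1:Mul2,r2:7,r3:-19,r4:Add1
c15: CDB Mul2=3087 | r0:439,r1:3087,r2:7,r3:-19,r4:Add1
c16: - | r0:439,r1:3087,r2:7,r3:-19,r4:Add1
c17: - | r0:439,r1:3087,r2:7,r3:-19,r4:Add1

STATUS = VALUE 3087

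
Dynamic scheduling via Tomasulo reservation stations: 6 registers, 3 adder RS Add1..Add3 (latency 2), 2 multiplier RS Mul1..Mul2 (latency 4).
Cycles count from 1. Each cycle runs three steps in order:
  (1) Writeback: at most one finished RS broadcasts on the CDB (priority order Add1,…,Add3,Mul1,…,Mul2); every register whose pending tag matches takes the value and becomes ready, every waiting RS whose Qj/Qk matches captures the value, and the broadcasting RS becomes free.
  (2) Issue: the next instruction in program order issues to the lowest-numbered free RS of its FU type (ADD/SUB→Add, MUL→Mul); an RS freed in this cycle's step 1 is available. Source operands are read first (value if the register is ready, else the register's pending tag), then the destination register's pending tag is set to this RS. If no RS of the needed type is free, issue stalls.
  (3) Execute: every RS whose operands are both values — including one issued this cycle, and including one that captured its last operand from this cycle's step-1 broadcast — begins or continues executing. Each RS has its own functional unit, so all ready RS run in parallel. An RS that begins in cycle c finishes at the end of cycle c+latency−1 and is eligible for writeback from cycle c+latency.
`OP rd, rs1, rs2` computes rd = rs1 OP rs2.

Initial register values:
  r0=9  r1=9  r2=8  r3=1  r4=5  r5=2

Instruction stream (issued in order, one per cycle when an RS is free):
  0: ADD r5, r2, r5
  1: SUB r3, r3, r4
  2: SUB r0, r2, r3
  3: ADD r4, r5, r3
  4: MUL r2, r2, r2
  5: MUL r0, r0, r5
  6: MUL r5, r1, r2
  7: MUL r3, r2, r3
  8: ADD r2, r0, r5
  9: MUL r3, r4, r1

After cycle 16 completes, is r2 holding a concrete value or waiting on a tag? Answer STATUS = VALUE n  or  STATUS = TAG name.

c1: issue ADD r5<-Add1 | r0:9,r1:9,r2:8,r3:1,r4:5,r5:Add1
c2: issue SUB r3<-Add2 | r0:9,r1:9,r2:8,r3:Add2,r4:5,r5:Add1
c3: CDB Add1=10; issue SUB r0<-Add1 | r0:Add1,r1:9,r2:8,r3:Add2,r4:5,r5:10
c4: CDB Add2=-4; issue ADD r4<-Add2 | r0:Add1,r1:9,r2:8,r3:-4,r4:Add2,r5:10
c5: issue MUL r2<-Mul1 | r0:Add1,r1:9,r2:Mul1,r3:-4,r4:Add2,r5:10
c6: CDB Add1=12; issue MUL r0<-Mul2 | r0:Mul2,r1:9,r2:Mul1,r3:-4,r4:Add2,r5:10
c7: CDB Add2=6; stall | r0:Mul2,r1:9,r2:Mul1,r3:-4,r4:6,r5:10
c8: stall | r0:Mul2,r1:9,r2:Mul1,r3:-4,r4:6,r5:10
c9: CDB Mul1=64; issue MUL r5<-Mul1 | r0:Mul2,r1:9,r2:64,r3:-4,r4:6,r5:Mul1
c10: CDB Mul2=120; issue MUL r3<-Mul2 | r0:120,r1:9,r2:64,r3:Mul2,r4:6,r5:Mul1
c11: issue ADD r2<-Add1 | r0:120,r1:9,r2:Add1,r3:Mul2,r4:6,r5:Mul1
c12: stall | r0:120,r1:9,r2:Add1,r3:Mul2,r4:6,r5:Mul1
c13: CDB Mul1=576; issue MUL r3<-Mul1 | r0:120,r1:9,r2:Add1,r3:Mul1,r4:6,r5:576
c14: CDB Mul2=-256 | r0:120,r1:9,r2:Add1,r3:Mul1,r4:6,r5:576
c15: CDB Add1=696 | r0:120,r1:9,r2:696,r3:Mul1,r4:6,r5:576
c16: - | r0:120,r1:9,r2:696,r3:Mul1,r4:6,r5:576

STATUS = VALUE 696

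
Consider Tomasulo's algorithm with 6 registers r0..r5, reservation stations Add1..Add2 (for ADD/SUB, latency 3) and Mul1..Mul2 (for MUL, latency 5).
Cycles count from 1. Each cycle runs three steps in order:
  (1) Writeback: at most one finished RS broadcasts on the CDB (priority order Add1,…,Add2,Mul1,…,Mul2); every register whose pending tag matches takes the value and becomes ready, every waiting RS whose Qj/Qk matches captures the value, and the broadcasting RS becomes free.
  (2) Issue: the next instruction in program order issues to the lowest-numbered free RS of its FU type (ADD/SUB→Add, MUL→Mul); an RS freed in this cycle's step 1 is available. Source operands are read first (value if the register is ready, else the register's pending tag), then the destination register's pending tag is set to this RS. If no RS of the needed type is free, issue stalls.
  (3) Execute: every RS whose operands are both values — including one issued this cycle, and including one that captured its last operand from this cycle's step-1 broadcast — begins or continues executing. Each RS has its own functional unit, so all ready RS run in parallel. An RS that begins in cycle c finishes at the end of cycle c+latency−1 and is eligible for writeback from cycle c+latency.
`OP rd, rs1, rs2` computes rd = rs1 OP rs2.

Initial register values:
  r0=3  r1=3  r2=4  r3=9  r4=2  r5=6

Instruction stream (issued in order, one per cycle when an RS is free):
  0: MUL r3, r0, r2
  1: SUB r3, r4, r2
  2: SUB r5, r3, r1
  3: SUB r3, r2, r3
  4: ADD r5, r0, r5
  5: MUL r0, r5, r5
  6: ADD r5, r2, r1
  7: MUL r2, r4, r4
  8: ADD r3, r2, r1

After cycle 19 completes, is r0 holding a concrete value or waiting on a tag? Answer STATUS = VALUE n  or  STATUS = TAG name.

STATUS = VALUE 4

cycle 1: issue MUL r3<-Mul1 // r0:3,r1:3,r2:4,r3:Mul1,r4:2,r5:6
cycle 2: issue SUB r3<-Add1 // r0:3,r1:3,r2:4,r3:Add1,r4:2,r5:6
cycle 3: issue SUB r5<-Add2 // r0:3,r1:3,r2:4,r3:Add1,r4:2,r5:Add2
cycle 4: stall // r0:3,r1:3,r2:4,r3:Add1,r4:2,r5:Add2
cycle 5: CDB Add1=-2; issue SUB r3<-Add1 // r0:3,r1:3,r2:4,r3:Add1,r4:2,r5:Add2
cycle 6: CDB Mul1=12; stall // r0:3,r1:3,r2:4,r3:Add1,r4:2,r5:Add2
cycle 7: stall // r0:3,r1:3,r2:4,r3:Add1,r4:2,r5:Add2
cycle 8: CDB Add1=6; issue ADD r5<-Add1 // r0:3,r1:3,r2:4,r3:6,r4:2,r5:Add1
cycle 9: CDB Add2=-5; issue MUL r0<-Mul1 // r0:Mul1,r1:3,r2:4,r3:6,r4:2,r5:Add1
cycle 10: issue ADD r5<-Add2 // r0:Mul1,r1:3,r2:4,r3:6,r4:2,r5:Add2
cycle 11: issue MUL r2<-Mul2 // r0:Mul1,r1:3,r2:Mul2,r3:6,r4:2,r5:Add2
cycle 12: CDB Add1=-2; issue ADD r3<-Add1 // r0:Mul1,r1:3,r2:Mul2,r3:Add1,r4:2,r5:Add2
cycle 13: CDB Add2=7 // r0:Mul1,r1:3,r2:Mul2,r3:Add1,r4:2,r5:7
cycle 14: - // r0:Mul1,r1:3,r2:Mul2,r3:Add1,r4:2,r5:7
cycle 15: - // r0:Mul1,r1:3,r2:Mul2,r3:Add1,r4:2,r5:7
cycle 16: CDB Mul2=4 // r0:Mul1,r1:3,r2:4,r3:Add1,r4:2,r5:7
cycle 17: CDB Mul1=4 // r0:4,r1:3,r2:4,r3:Add1,r4:2,r5:7
cycle 18: - // r0:4,r1:3,r2:4,r3:Add1,r4:2,r5:7
cycle 19: CDB Add1=7 // r0:4,r1:3,r2:4,r3:7,r4:2,r5:7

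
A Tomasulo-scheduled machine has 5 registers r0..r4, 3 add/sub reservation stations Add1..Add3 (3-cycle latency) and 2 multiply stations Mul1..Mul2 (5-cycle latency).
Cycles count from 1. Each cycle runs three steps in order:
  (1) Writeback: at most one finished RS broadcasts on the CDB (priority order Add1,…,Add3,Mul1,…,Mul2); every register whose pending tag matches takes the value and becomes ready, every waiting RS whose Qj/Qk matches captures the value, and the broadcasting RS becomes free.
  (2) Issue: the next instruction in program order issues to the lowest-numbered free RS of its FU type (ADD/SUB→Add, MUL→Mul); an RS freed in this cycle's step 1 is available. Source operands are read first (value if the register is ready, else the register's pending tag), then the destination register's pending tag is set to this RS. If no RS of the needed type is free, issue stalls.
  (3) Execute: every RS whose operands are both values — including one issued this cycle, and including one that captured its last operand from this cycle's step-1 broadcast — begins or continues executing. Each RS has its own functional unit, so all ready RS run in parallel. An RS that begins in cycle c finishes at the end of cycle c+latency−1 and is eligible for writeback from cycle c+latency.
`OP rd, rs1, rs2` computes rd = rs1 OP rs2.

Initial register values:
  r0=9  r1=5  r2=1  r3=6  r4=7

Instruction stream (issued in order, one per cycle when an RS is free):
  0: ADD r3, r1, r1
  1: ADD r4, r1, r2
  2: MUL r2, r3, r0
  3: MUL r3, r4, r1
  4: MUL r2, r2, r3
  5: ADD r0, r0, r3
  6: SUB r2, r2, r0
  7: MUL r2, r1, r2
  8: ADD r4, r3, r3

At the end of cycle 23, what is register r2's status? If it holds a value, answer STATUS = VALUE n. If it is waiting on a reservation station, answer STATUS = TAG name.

c1: issue ADD r3<-Add1 | r0:9,r1:5,r2:1,r3:Add1,r4:7
c2: issue ADD r4<-Add2 | r0:9,r1:5,r2:1,r3:Add1,r4:Add2
c3: issue MUL r2<-Mul1 | r0:9,r1:5,r2:Mul1,r3:Add1,r4:Add2
c4: CDB Add1=10; issue MUL r3<-Mul2 | r0:9,r1:5,r2:Mul1,r3:Mul2,r4:Add2
c5: CDB Add2=6; stall | r0:9,r1:5,r2:Mul1,r3:Mul2,r4:6
c6: stall | r0:9,r1:5,r2:Mul1,r3:Mul2,r4:6
c7: stall | r0:9,r1:5,r2:Mul1,r3:Mul2,r4:6
c8: stall | r0:9,r1:5,r2:Mul1,r3:Mul2,r4:6
c9: CDB Mul1=90; issue MUL r2<-Mul1 | r0:9,r1:5,r2:Mul1,r3:Mul2,r4:6
c10: CDB Mul2=30; issue ADD r0<-Add1 | r0:Add1,r1:5,r2:Mul1,r3:30,r4:6
c11: issue SUB r2<-Add2 | r0:Add1,r1:5,r2:Add2,r3:30,r4:6
c12: issue MUL r2<-Mul2 | r0:Add1,r1:5,r2:Mul2,r3:30,r4:6
c13: CDB Add1=39; issue ADD r4<-Add1 | r0:39,r1:5,r2:Mul2,r3:30,r4:Add1
c14: - | r0:39,r1:5,r2:Mul2,r3:30,r4:Add1
c15: CDB Mul1=2700 | r0:39,r1:5,r2:Mul2,r3:30,r4:Add1
c16: CDB Add1=60 | r0:39,r1:5,r2:Mul2,r3:30,r4:60
c17: - | r0:39,r1:5,r2:Mul2,r3:30,r4:60
c18: CDB Add2=2661 | r0:39,r1:5,r2:Mul2,r3:30,r4:60
c19: - | r0:39,r1:5,r2:Mul2,r3:30,r4:60
c20: - | r0:39,r1:5,r2:Mul2,r3:30,r4:60
c21: - | r0:39,r1:5,r2:Mul2,r3:30,r4:60
c22: - | r0:39,r1:5,r2:Mul2,r3:30,r4:60
c23: CDB Mul2=13305 | r0:39,r1:5,r2:13305,r3:30,r4:60

STATUS = VALUE 13305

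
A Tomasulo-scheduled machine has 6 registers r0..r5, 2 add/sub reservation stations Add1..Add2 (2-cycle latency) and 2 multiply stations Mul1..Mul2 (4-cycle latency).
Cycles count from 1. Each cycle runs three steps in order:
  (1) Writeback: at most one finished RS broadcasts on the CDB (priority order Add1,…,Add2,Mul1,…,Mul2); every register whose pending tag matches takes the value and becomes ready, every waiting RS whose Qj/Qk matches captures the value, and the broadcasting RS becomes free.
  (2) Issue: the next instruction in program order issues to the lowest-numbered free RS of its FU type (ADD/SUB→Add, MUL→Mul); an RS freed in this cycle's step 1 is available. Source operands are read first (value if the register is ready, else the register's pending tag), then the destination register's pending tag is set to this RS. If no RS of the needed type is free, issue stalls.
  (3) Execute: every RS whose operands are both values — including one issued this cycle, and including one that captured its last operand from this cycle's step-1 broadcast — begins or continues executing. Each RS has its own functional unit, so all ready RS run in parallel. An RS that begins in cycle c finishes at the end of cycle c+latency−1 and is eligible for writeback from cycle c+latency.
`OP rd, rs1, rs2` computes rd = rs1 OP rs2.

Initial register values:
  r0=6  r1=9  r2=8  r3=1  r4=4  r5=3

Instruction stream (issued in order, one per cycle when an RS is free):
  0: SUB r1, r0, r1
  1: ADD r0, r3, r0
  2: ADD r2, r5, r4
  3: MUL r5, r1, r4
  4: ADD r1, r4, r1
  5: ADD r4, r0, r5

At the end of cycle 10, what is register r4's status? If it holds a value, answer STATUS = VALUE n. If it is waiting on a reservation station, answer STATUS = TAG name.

c1: issue SUB r1<-Add1 | r0:6,r1:Add1,r2:8,r3:1,r4:4,r5:3
c2: issue ADD r0<-Add2 | r0:Add2,r1:Add1,r2:8,r3:1,r4:4,r5:3
c3: CDB Add1=-3; issue ADD r2<-Add1 | r0:Add2,r1:-3,r2:Add1,r3:1,r4:4,r5:3
c4: CDB Add2=7; issue MUL r5<-Mul1 | r0:7,r1:-3,r2:Add1,r3:1,r4:4,r5:Mul1
c5: CDB Add1=7; issue ADD r1<-Add1 | r0:7,r1:Add1,r2:7,r3:1,r4:4,r5:Mul1
c6: issue ADD r4<-Add2 | r0:7,r1:Add1,r2:7,r3:1,r4:Add2,r5:Mul1
c7: CDB Add1=1 | r0:7,r1:1,r2:7,r3:1,r4:Add2,r5:Mul1
c8: CDB Mul1=-12 | r0:7,r1:1,r2:7,r3:1,r4:Add2,r5:-12
c9: - | r0:7,r1:1,r2:7,r3:1,r4:Add2,r5:-12
c10: CDB Add2=-5 | r0:7,r1:1,r2:7,r3:1,r4:-5,r5:-12

STATUS = VALUE -5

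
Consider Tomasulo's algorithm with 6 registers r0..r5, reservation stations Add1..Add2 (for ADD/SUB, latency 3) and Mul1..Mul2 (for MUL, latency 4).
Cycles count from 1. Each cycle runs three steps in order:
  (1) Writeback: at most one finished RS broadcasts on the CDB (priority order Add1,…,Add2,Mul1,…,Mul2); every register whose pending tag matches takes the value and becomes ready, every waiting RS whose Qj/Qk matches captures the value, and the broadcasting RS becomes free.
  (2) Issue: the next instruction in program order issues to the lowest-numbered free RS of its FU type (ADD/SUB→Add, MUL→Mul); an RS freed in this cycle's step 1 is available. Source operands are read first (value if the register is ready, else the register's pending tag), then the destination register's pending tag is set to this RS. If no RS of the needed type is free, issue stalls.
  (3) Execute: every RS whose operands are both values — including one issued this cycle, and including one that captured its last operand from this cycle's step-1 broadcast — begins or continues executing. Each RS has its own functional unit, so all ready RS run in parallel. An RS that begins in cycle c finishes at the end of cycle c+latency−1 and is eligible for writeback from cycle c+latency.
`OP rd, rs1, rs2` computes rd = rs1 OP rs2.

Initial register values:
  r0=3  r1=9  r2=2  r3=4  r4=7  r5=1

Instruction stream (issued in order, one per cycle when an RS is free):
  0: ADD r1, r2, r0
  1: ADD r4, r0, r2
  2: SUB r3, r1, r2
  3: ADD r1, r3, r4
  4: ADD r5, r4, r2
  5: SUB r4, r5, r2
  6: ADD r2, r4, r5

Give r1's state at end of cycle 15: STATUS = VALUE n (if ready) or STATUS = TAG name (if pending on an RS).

  c1: issue ADD r1<-Add1  regs: r0:3,r1:Add1,r2:2,r3:4,r4:7,r5:1
  c2: issue ADD r4<-Add2  regs: r0:3,r1:Add1,r2:2,r3:4,r4:Add2,r5:1
  c3: stall  regs: r0:3,r1:Add1,r2:2,r3:4,r4:Add2,r5:1
  c4: CDB Add1=5; issue SUB r3<-Add1  regs: r0:3,r1:5,r2:2,r3:Add1,r4:Add2,r5:1
  c5: CDB Add2=5; issue ADD r1<-Add2  regs: r0:3,r1:Add2,r2:2,r3:Add1,r4:5,r5:1
  c6: stall  regs: r0:3,r1:Add2,r2:2,r3:Add1,r4:5,r5:1
  c7: CDB Add1=3; issue ADD r5<-Add1  regs: r0:3,r1:Add2,r2:2,r3:3,r4:5,r5:Add1
  c8: stall  regs: r0:3,r1:Add2,r2:2,r3:3,r4:5,r5:Add1
  c9: stall  regs: r0:3,r1:Add2,r2:2,r3:3,r4:5,r5:Add1
  c10: CDB Add1=7; issue SUB r4<-Add1  regs: r0:3,r1:Add2,r2:2,r3:3,r4:Add1,r5:7
  c11: CDB Add2=8; issue ADD r2<-Add2  regs: r0:3,r1:8,r2:Add2,r3:3,r4:Add1,r5:7
  c12: -  regs: r0:3,r1:8,r2:Add2,r3:3,r4:Add1,r5:7
  c13: CDB Add1=5  regs: r0:3,r1:8,r2:Add2,r3:3,r4:5,r5:7
  c14: -  regs: r0:3,r1:8,r2:Add2,r3:3,r4:5,r5:7
  c15: -  regs: r0:3,r1:8,r2:Add2,r3:3,r4:5,r5:7

STATUS = VALUE 8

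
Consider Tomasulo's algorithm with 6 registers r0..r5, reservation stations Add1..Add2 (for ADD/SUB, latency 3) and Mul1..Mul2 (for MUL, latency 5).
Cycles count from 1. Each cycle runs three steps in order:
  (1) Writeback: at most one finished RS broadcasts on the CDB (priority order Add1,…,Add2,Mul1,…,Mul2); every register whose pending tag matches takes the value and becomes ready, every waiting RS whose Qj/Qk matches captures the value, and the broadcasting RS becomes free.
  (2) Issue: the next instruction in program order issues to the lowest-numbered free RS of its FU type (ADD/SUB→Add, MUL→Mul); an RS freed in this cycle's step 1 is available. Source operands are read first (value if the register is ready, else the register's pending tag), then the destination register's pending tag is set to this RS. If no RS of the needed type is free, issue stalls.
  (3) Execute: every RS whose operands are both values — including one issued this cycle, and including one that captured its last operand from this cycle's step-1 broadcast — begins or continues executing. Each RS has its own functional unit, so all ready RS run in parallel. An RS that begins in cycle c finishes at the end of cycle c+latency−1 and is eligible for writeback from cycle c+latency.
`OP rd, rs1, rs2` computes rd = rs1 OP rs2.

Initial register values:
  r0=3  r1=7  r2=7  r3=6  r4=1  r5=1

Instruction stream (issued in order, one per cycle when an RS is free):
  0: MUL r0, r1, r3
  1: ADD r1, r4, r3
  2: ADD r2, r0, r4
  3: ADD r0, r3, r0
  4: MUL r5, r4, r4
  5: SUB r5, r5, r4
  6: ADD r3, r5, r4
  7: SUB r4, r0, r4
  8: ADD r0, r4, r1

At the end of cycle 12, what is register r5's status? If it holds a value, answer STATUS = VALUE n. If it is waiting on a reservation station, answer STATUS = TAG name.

cycle 1: issue MUL r0<-Mul1 // r0:Mul1,r1:7,r2:7,r3:6,r4:1,r5:1
cycle 2: issue ADD r1<-Add1 // r0:Mul1,r1:Add1,r2:7,r3:6,r4:1,r5:1
cycle 3: issue ADD r2<-Add2 // r0:Mul1,r1:Add1,r2:Add2,r3:6,r4:1,r5:1
cycle 4: stall // r0:Mul1,r1:Add1,r2:Add2,r3:6,r4:1,r5:1
cycle 5: CDB Add1=7; issue ADD r0<-Add1 // r0:Add1,r1:7,r2:Add2,r3:6,r4:1,r5:1
cycle 6: CDB Mul1=42; issue MUL r5<-Mul1 // r0:Add1,r1:7,r2:Add2,r3:6,r4:1,r5:Mul1
cycle 7: stall // r0:Add1,r1:7,r2:Add2,r3:6,r4:1,r5:Mul1
cycle 8: stall // r0:Add1,r1:7,r2:Add2,r3:6,r4:1,r5:Mul1
cycle 9: CDB Add1=48; issue SUB r5<-Add1 // r0:48,r1:7,r2:Add2,r3:6,r4:1,r5:Add1
cycle 10: CDB Add2=43; issue ADD r3<-Add2 // r0:48,r1:7,r2:43,r3:Add2,r4:1,r5:Add1
cycle 11: CDB Mul1=1; stall // r0:48,r1:7,r2:43,r3:Add2,r4:1,r5:Add1
cycle 12: stall // r0:48,r1:7,r2:43,r3:Add2,r4:1,r5:Add1

STATUS = TAG Add1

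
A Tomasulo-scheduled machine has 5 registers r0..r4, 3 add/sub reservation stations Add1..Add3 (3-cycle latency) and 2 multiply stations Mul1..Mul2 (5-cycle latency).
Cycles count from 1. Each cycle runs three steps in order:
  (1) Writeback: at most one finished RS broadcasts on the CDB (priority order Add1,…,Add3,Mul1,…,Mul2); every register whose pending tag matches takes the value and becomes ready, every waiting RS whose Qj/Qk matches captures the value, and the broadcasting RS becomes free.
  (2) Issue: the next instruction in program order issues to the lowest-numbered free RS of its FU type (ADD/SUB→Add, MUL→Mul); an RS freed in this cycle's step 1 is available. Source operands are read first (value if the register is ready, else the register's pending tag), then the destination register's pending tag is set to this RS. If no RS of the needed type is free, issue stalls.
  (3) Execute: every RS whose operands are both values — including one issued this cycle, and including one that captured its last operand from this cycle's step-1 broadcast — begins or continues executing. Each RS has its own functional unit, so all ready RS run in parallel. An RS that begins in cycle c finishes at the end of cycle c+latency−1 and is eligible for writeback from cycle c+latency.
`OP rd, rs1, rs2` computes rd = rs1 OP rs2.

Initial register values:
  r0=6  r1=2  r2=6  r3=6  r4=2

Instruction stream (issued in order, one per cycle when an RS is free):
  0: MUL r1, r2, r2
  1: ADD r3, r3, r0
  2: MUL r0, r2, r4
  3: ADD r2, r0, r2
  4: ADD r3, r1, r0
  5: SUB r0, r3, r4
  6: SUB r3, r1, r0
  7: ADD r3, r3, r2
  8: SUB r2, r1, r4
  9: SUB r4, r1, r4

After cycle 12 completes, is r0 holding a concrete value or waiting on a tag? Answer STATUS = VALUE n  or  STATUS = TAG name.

cycle 1: issue MUL r1<-Mul1 // r0:6,r1:Mul1,r2:6,r3:6,r4:2
cycle 2: issue ADD r3<-Add1 // r0:6,r1:Mul1,r2:6,r3:Add1,r4:2
cycle 3: issue MUL r0<-Mul2 // r0:Mul2,r1:Mul1,r2:6,r3:Add1,r4:2
cycle 4: issue ADD r2<-Add2 // r0:Mul2,r1:Mul1,r2:Add2,r3:Add1,r4:2
cycle 5: CDB Add1=12; issue ADD r3<-Add1 // r0:Mul2,r1:Mul1,r2:Add2,r3:Add1,r4:2
cycle 6: CDB Mul1=36; issue SUB r0<-Add3 // r0:Add3,r1:36,r2:Add2,r3:Add1,r4:2
cycle 7: stall // r0:Add3,r1:36,r2:Add2,r3:Add1,r4:2
cycle 8: CDB Mul2=12; stall // r0:Add3,r1:36,r2:Add2,r3:Add1,r4:2
cycle 9: stall // r0:Add3,r1:36,r2:Add2,r3:Add1,r4:2
cycle 10: stall // r0:Add3,r1:36,r2:Add2,r3:Add1,r4:2
cycle 11: CDB Add1=48; issue SUB r3<-Add1 // r0:Add3,r1:36,r2:Add2,r3:Add1,r4:2
cycle 12: CDB Add2=18; issue ADD r3<-Add2 // r0:Add3,r1:36,r2:18,r3:Add2,r4:2

STATUS = TAG Add3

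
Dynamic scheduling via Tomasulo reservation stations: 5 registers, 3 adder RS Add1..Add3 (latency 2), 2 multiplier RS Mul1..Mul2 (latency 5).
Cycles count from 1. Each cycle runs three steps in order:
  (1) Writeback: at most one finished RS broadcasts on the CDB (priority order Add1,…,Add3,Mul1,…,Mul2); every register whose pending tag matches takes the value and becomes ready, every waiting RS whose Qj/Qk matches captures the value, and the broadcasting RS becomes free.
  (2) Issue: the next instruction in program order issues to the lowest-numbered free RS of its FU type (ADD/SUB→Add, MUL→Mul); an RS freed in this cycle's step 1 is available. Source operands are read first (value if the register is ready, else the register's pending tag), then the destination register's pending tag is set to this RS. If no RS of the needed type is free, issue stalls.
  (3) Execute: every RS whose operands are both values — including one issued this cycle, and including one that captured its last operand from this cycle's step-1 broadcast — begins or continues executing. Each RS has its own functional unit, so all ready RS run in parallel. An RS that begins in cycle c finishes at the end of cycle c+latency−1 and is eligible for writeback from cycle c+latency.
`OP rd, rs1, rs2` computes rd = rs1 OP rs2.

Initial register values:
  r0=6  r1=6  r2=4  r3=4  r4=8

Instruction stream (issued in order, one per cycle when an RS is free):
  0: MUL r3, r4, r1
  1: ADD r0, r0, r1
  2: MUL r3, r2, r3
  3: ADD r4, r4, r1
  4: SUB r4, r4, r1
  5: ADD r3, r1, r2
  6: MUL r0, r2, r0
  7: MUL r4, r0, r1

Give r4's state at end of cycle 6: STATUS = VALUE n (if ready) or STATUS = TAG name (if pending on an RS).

cycle 1: issue MUL r3<-Mul1 // r0:6,r1:6,r2:4,r3:Mul1,r4:8
cycle 2: issue ADD r0<-Add1 // r0:Add1,r1:6,r2:4,r3:Mul1,r4:8
cycle 3: issue MUL r3<-Mul2 // r0:Add1,r1:6,r2:4,r3:Mul2,r4:8
cycle 4: CDB Add1=12; issue ADD r4<-Add1 // r0:12,r1:6,r2:4,r3:Mul2,r4:Add1
cycle 5: issue SUB r4<-Add2 // r0:12,r1:6,r2:4,r3:Mul2,r4:Add2
cycle 6: CDB Add1=14; issue ADD r3<-Add1 // r0:12,r1:6,r2:4,r3:Add1,r4:Add2

STATUS = TAG Add2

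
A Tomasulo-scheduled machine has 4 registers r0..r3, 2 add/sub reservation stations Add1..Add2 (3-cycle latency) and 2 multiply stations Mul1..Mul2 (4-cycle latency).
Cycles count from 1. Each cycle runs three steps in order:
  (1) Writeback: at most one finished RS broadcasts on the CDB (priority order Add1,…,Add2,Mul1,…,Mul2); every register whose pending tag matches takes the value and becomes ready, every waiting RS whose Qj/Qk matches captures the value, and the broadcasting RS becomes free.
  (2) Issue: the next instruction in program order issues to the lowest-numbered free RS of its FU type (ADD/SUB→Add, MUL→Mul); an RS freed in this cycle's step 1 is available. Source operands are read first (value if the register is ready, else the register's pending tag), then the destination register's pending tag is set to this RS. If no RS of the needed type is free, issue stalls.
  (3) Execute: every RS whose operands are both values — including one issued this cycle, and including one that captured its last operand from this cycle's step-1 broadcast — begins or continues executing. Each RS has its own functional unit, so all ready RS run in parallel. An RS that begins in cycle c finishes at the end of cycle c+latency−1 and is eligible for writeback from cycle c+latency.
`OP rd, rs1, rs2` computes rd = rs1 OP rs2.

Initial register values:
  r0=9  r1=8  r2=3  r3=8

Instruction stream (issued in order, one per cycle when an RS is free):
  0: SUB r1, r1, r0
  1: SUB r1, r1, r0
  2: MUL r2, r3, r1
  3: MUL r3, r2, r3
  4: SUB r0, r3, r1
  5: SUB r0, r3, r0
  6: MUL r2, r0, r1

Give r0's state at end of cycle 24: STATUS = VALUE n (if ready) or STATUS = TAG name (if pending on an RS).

c1: issue SUB r1<-Add1 | r0:9,r1:Add1,r2:3,r3:8
c2: issue SUB r1<-Add2 | r0:9,r1:Add2,r2:3,r3:8
c3: issue MUL r2<-Mul1 | r0:9,r1:Add2,r2:Mul1,r3:8
c4: CDB Add1=-1; issue MUL r3<-Mul2 | r0:9,r1:Add2,r2:Mul1,r3:Mul2
c5: issue SUB r0<-Add1 | r0:Add1,r1:Add2,r2:Mul1,r3:Mul2
c6: stall | r0:Add1,r1:Add2,r2:Mul1,r3:Mul2
c7: CDB Add2=-10; issue SUB r0<-Add2 | r0:Add2,r1:-10,r2:Mul1,r3:Mul2
c8: stall | r0:Add2,r1:-10,r2:Mul1,r3:Mul2
c9: stall | r0:Add2,r1:-10,r2:Mul1,r3:Mul2
c10: stall | r0:Add2,r1:-10,r2:Mul1,r3:Mul2
c11: CDB Mul1=-80; issue MUL r2<-Mul1 | r0:Add2,r1:-10,r2:Mul1,r3:Mul2
c12: - | r0:Add2,r1:-10,r2:Mul1,r3:Mul2
c13: - | r0:Add2,r1:-10,r2:Mul1,r3:Mul2
c14: - | r0:Add2,r1:-10,r2:Mul1,r3:Mul2
c15: CDB Mul2=-640 | r0:Add2,r1:-10,r2:Mul1,r3:-640
c16: - | r0:Add2,r1:-10,r2:Mul1,r3:-640
c17: - | r0:Add2,r1:-10,r2:Mul1,r3:-640
c18: CDB Add1=-630 | r0:Add2,r1:-10,r2:Mul1,r3:-640
c19: - | r0:Add2,r1:-10,r2:Mul1,r3:-640
c20: - | r0:Add2,r1:-10,r2:Mul1,r3:-640
c21: CDB Add2=-10 | r0:-10,r1:-10,r2:Mul1,r3:-640
c22: - | r0:-10,r1:-10,r2:Mul1,r3:-640
c23: - | r0:-10,r1:-10,r2:Mul1,r3:-640
c24: - | r0:-10,r1:-10,r2:Mul1,r3:-640

STATUS = VALUE -10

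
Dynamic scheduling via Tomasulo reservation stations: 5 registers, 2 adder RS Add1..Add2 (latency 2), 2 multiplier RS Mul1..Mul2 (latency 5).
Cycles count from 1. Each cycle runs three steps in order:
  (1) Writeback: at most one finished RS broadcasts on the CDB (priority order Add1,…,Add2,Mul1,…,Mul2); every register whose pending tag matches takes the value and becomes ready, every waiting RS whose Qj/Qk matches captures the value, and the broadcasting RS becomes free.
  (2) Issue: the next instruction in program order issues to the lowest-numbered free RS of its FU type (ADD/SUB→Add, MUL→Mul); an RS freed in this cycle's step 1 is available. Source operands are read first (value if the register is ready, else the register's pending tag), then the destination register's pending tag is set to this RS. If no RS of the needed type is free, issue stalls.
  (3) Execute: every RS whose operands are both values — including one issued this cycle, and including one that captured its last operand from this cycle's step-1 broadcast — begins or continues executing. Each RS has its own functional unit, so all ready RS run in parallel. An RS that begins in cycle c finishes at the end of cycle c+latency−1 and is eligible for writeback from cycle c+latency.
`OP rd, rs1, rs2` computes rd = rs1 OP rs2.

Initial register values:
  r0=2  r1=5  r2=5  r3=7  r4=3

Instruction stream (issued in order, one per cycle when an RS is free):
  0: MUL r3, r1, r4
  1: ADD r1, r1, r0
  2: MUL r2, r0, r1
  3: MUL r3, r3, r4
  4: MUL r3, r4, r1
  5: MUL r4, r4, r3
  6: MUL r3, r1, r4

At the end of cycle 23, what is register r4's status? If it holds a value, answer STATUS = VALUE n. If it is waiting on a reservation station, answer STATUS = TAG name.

STATUS = VALUE 63

  c1: issue MUL r3<-Mul1  regs: r0:2,r1:5,r2:5,r3:Mul1,r4:3
  c2: issue ADD r1<-Add1  regs: r0:2,r1:Add1,r2:5,r3:Mul1,r4:3
  c3: issue MUL r2<-Mul2  regs: r0:2,r1:Add1,r2:Mul2,r3:Mul1,r4:3
  c4: CDB Add1=7; stall  regs: r0:2,r1:7,r2:Mul2,r3:Mul1,r4:3
  c5: stall  regs: r0:2,r1:7,r2:Mul2,r3:Mul1,r4:3
  c6: CDB Mul1=15; issue MUL r3<-Mul1  regs: r0:2,r1:7,r2:Mul2,r3:Mul1,r4:3
  c7: stall  regs: r0:2,r1:7,r2:Mul2,r3:Mul1,r4:3
  c8: stall  regs: r0:2,r1:7,r2:Mul2,r3:Mul1,r4:3
  c9: CDB Mul2=14; issue MUL r3<-Mul2  regs: r0:2,r1:7,r2:14,r3:Mul2,r4:3
  c10: stall  regs: r0:2,r1:7,r2:14,r3:Mul2,r4:3
  c11: CDB Mul1=45; issue MUL r4<-Mul1  regs: r0:2,r1:7,r2:14,r3:Mul2,r4:Mul1
  c12: stall  regs: r0:2,r1:7,r2:14,r3:Mul2,r4:Mul1
  c13: stall  regs: r0:2,r1:7,r2:14,r3:Mul2,r4:Mul1
  c14: CDB Mul2=21; issue MUL r3<-Mul2  regs: r0:2,r1:7,r2:14,r3:Mul2,r4:Mul1
  c15: -  regs: r0:2,r1:7,r2:14,r3:Mul2,r4:Mul1
  c16: -  regs: r0:2,r1:7,r2:14,r3:Mul2,r4:Mul1
  c17: -  regs: r0:2,r1:7,r2:14,r3:Mul2,r4:Mul1
  c18: -  regs: r0:2,r1:7,r2:14,r3:Mul2,r4:Mul1
  c19: CDB Mul1=63  regs: r0:2,r1:7,r2:14,r3:Mul2,r4:63
  c20: -  regs: r0:2,r1:7,r2:14,r3:Mul2,r4:63
  c21: -  regs: r0:2,r1:7,r2:14,r3:Mul2,r4:63
  c22: -  regs: r0:2,r1:7,r2:14,r3:Mul2,r4:63
  c23: -  regs: r0:2,r1:7,r2:14,r3:Mul2,r4:63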